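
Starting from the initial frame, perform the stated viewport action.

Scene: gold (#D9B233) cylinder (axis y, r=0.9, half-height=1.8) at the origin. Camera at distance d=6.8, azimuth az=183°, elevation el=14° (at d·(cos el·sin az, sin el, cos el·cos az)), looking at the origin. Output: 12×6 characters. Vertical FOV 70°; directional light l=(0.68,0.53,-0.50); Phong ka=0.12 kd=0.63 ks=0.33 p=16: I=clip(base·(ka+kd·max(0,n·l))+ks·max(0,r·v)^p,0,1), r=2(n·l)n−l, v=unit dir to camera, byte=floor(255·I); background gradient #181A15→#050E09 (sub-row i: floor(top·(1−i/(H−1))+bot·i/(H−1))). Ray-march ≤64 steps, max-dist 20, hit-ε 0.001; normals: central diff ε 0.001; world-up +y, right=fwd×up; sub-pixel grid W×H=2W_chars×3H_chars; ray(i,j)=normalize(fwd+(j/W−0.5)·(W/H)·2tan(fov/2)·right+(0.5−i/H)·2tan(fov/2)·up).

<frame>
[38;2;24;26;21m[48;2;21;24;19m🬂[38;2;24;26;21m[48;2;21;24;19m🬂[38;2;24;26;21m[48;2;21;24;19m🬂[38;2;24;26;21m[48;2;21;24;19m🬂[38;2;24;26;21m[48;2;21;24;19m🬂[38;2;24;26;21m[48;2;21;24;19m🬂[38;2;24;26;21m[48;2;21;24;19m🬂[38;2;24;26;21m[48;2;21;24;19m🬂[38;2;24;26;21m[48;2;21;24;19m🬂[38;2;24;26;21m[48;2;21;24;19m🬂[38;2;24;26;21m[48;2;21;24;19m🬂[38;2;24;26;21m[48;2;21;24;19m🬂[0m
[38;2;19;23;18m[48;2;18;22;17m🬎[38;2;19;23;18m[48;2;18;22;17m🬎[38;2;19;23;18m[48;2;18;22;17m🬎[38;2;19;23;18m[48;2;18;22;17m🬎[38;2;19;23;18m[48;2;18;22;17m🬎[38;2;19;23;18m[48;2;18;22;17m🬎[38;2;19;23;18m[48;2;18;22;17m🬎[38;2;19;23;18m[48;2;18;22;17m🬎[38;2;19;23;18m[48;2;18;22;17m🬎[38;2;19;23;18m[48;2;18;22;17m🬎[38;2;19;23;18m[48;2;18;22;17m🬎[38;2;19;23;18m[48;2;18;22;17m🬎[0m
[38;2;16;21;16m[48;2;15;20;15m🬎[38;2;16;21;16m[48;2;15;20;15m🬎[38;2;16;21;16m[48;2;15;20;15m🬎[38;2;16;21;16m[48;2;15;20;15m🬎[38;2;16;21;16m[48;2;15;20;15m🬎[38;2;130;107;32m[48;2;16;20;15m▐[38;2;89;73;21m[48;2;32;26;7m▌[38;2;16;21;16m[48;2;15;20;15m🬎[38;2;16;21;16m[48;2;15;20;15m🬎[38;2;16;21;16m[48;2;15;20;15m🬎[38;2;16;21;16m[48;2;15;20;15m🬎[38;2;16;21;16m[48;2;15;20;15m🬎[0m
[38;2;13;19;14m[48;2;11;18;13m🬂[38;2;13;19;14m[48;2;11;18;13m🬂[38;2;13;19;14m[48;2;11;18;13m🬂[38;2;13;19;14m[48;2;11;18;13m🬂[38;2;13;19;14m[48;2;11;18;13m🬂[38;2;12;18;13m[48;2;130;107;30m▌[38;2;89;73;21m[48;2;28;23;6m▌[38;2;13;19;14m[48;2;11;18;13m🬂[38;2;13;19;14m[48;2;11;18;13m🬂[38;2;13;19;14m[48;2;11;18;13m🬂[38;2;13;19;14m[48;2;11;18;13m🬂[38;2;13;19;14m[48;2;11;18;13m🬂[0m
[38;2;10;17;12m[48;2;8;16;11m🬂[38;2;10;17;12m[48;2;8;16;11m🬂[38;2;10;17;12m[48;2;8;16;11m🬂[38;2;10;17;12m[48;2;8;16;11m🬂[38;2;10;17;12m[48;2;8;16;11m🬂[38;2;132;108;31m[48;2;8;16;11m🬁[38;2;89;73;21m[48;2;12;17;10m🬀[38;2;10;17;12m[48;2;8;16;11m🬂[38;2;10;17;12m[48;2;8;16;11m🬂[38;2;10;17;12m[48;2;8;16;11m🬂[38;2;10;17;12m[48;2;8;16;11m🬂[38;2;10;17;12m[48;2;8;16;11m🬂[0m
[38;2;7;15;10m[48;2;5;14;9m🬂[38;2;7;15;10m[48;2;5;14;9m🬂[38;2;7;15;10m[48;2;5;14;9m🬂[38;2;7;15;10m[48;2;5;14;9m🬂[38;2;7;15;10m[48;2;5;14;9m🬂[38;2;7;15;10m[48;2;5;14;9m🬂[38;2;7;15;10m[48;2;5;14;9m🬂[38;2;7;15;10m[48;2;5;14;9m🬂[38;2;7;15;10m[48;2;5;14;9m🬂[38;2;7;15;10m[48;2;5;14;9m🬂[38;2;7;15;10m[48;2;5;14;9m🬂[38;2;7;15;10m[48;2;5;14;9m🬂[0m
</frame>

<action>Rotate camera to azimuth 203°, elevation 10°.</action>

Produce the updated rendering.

<frame>
[38;2;24;26;21m[48;2;21;24;19m🬂[38;2;24;26;21m[48;2;21;24;19m🬂[38;2;24;26;21m[48;2;21;24;19m🬂[38;2;24;26;21m[48;2;21;24;19m🬂[38;2;24;26;21m[48;2;21;24;19m🬂[38;2;24;26;21m[48;2;21;24;19m🬂[38;2;24;26;21m[48;2;21;24;19m🬂[38;2;24;26;21m[48;2;21;24;19m🬂[38;2;24;26;21m[48;2;21;24;19m🬂[38;2;24;26;21m[48;2;21;24;19m🬂[38;2;24;26;21m[48;2;21;24;19m🬂[38;2;24;26;21m[48;2;21;24;19m🬂[0m
[38;2;19;23;18m[48;2;18;22;17m🬎[38;2;19;23;18m[48;2;18;22;17m🬎[38;2;19;23;18m[48;2;18;22;17m🬎[38;2;19;23;18m[48;2;18;22;17m🬎[38;2;19;23;18m[48;2;18;22;17m🬎[38;2;19;23;18m[48;2;18;22;17m🬎[38;2;19;23;18m[48;2;18;22;17m🬎[38;2;19;23;18m[48;2;18;22;17m🬎[38;2;19;23;18m[48;2;18;22;17m🬎[38;2;19;23;18m[48;2;18;22;17m🬎[38;2;19;23;18m[48;2;18;22;17m🬎[38;2;19;23;18m[48;2;18;22;17m🬎[0m
[38;2;16;21;16m[48;2;15;20;15m🬎[38;2;16;21;16m[48;2;15;20;15m🬎[38;2;16;21;16m[48;2;15;20;15m🬎[38;2;16;21;16m[48;2;15;20;15m🬎[38;2;16;21;16m[48;2;15;20;15m🬎[38;2;109;90;28m[48;2;16;20;15m▐[38;2;52;43;12m[48;2;26;21;6m▌[38;2;16;21;16m[48;2;15;20;15m🬎[38;2;16;21;16m[48;2;15;20;15m🬎[38;2;16;21;16m[48;2;15;20;15m🬎[38;2;16;21;16m[48;2;15;20;15m🬎[38;2;16;21;16m[48;2;15;20;15m🬎[0m
[38;2;13;19;14m[48;2;11;18;13m🬂[38;2;13;19;14m[48;2;11;18;13m🬂[38;2;13;19;14m[48;2;11;18;13m🬂[38;2;13;19;14m[48;2;11;18;13m🬂[38;2;13;19;14m[48;2;11;18;13m🬂[38;2;12;18;13m[48;2;107;88;25m▌[38;2;52;43;12m[48;2;26;21;6m▌[38;2;13;19;14m[48;2;11;18;13m🬂[38;2;13;19;14m[48;2;11;18;13m🬂[38;2;13;19;14m[48;2;11;18;13m🬂[38;2;13;19;14m[48;2;11;18;13m🬂[38;2;13;19;14m[48;2;11;18;13m🬂[0m
[38;2;10;17;12m[48;2;8;16;11m🬂[38;2;10;17;12m[48;2;8;16;11m🬂[38;2;10;17;12m[48;2;8;16;11m🬂[38;2;10;17;12m[48;2;8;16;11m🬂[38;2;10;17;12m[48;2;8;16;11m🬂[38;2;109;89;25m[48;2;8;16;11m🬁[38;2;52;43;12m[48;2;12;17;10m🬀[38;2;10;17;12m[48;2;8;16;11m🬂[38;2;10;17;12m[48;2;8;16;11m🬂[38;2;10;17;12m[48;2;8;16;11m🬂[38;2;10;17;12m[48;2;8;16;11m🬂[38;2;10;17;12m[48;2;8;16;11m🬂[0m
[38;2;7;15;10m[48;2;5;14;9m🬂[38;2;7;15;10m[48;2;5;14;9m🬂[38;2;7;15;10m[48;2;5;14;9m🬂[38;2;7;15;10m[48;2;5;14;9m🬂[38;2;7;15;10m[48;2;5;14;9m🬂[38;2;7;15;10m[48;2;5;14;9m🬂[38;2;7;15;10m[48;2;5;14;9m🬂[38;2;7;15;10m[48;2;5;14;9m🬂[38;2;7;15;10m[48;2;5;14;9m🬂[38;2;7;15;10m[48;2;5;14;9m🬂[38;2;7;15;10m[48;2;5;14;9m🬂[38;2;7;15;10m[48;2;5;14;9m🬂[0m
</frame>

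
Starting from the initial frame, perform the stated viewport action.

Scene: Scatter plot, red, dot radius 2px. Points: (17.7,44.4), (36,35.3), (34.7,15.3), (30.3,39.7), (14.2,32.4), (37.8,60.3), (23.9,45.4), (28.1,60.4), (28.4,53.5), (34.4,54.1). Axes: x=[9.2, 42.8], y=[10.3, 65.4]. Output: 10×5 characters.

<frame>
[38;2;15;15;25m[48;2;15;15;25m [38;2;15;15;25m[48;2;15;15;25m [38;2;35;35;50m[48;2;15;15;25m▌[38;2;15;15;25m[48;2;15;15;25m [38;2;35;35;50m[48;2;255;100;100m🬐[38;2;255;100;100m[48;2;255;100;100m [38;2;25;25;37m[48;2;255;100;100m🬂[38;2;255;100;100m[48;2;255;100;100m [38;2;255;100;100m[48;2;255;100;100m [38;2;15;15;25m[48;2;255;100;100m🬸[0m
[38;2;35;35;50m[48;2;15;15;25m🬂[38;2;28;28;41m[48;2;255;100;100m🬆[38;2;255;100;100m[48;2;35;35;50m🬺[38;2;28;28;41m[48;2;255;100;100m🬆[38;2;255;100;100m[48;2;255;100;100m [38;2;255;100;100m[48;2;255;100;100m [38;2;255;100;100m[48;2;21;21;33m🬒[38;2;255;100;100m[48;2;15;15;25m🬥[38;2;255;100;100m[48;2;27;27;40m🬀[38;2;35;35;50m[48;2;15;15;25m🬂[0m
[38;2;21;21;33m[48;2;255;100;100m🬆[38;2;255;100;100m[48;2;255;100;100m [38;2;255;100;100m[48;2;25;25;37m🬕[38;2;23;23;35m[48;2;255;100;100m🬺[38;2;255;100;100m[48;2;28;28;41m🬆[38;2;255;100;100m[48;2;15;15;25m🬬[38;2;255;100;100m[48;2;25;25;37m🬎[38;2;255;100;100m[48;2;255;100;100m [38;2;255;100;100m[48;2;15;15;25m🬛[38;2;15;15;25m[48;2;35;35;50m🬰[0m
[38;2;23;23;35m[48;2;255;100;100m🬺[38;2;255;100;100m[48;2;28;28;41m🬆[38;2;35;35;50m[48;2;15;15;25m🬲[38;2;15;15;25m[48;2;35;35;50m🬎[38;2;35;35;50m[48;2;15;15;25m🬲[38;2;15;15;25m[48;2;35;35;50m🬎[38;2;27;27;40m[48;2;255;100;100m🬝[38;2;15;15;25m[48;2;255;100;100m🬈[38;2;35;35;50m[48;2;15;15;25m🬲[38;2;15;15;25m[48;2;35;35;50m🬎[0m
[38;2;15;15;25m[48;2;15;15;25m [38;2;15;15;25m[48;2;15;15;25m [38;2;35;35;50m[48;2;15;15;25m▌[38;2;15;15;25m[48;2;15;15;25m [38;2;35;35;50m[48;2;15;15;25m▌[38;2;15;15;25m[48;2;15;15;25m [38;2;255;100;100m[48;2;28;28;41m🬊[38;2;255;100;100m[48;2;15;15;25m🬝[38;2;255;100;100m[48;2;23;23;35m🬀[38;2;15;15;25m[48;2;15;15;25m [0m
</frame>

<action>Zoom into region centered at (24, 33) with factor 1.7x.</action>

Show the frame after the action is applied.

<frame>
[38;2;15;15;25m[48;2;255;100;100m🬝[38;2;15;15;25m[48;2;255;100;100m🬀[38;2;21;21;33m[48;2;255;100;100m🬊[38;2;15;15;25m[48;2;255;100;100m🬴[38;2;255;100;100m[48;2;255;100;100m [38;2;255;100;100m[48;2;15;15;25m🬛[38;2;35;35;50m[48;2;15;15;25m▌[38;2;15;15;25m[48;2;255;100;100m🬝[38;2;35;35;50m[48;2;15;15;25m▌[38;2;15;15;25m[48;2;15;15;25m [0m
[38;2;23;23;35m[48;2;255;100;100m🬬[38;2;255;100;100m[48;2;15;15;25m🬊[38;2;255;100;100m[48;2;27;27;40m🬀[38;2;35;35;50m[48;2;15;15;25m🬂[38;2;255;100;100m[48;2;27;27;40m🬁[38;2;35;35;50m[48;2;15;15;25m🬂[38;2;255;100;100m[48;2;31;31;45m🬇[38;2;255;100;100m[48;2;255;100;100m [38;2;255;100;100m[48;2;25;25;37m🬛[38;2;35;35;50m[48;2;15;15;25m🬂[0m
[38;2;255;100;100m[48;2;255;100;100m [38;2;19;19;30m[48;2;255;100;100m🬸[38;2;35;35;50m[48;2;15;15;25m🬛[38;2;15;15;25m[48;2;35;35;50m🬰[38;2;35;35;50m[48;2;15;15;25m🬛[38;2;15;15;25m[48;2;35;35;50m🬰[38;2;35;35;50m[48;2;15;15;25m🬛[38;2;23;23;35m[48;2;255;100;100m🬺[38;2;35;35;50m[48;2;15;15;25m🬛[38;2;15;15;25m[48;2;35;35;50m🬰[0m
[38;2;255;100;100m[48;2;23;23;35m🬀[38;2;15;15;25m[48;2;35;35;50m🬎[38;2;35;35;50m[48;2;15;15;25m🬲[38;2;15;15;25m[48;2;35;35;50m🬎[38;2;35;35;50m[48;2;15;15;25m🬲[38;2;15;15;25m[48;2;35;35;50m🬎[38;2;35;35;50m[48;2;15;15;25m🬲[38;2;15;15;25m[48;2;35;35;50m🬎[38;2;35;35;50m[48;2;15;15;25m🬲[38;2;15;15;25m[48;2;35;35;50m🬎[0m
[38;2;15;15;25m[48;2;15;15;25m [38;2;15;15;25m[48;2;15;15;25m [38;2;35;35;50m[48;2;15;15;25m▌[38;2;15;15;25m[48;2;15;15;25m [38;2;35;35;50m[48;2;15;15;25m▌[38;2;15;15;25m[48;2;15;15;25m [38;2;35;35;50m[48;2;15;15;25m▌[38;2;15;15;25m[48;2;15;15;25m [38;2;27;27;40m[48;2;255;100;100m🬝[38;2;15;15;25m[48;2;255;100;100m🬀[0m
</frame>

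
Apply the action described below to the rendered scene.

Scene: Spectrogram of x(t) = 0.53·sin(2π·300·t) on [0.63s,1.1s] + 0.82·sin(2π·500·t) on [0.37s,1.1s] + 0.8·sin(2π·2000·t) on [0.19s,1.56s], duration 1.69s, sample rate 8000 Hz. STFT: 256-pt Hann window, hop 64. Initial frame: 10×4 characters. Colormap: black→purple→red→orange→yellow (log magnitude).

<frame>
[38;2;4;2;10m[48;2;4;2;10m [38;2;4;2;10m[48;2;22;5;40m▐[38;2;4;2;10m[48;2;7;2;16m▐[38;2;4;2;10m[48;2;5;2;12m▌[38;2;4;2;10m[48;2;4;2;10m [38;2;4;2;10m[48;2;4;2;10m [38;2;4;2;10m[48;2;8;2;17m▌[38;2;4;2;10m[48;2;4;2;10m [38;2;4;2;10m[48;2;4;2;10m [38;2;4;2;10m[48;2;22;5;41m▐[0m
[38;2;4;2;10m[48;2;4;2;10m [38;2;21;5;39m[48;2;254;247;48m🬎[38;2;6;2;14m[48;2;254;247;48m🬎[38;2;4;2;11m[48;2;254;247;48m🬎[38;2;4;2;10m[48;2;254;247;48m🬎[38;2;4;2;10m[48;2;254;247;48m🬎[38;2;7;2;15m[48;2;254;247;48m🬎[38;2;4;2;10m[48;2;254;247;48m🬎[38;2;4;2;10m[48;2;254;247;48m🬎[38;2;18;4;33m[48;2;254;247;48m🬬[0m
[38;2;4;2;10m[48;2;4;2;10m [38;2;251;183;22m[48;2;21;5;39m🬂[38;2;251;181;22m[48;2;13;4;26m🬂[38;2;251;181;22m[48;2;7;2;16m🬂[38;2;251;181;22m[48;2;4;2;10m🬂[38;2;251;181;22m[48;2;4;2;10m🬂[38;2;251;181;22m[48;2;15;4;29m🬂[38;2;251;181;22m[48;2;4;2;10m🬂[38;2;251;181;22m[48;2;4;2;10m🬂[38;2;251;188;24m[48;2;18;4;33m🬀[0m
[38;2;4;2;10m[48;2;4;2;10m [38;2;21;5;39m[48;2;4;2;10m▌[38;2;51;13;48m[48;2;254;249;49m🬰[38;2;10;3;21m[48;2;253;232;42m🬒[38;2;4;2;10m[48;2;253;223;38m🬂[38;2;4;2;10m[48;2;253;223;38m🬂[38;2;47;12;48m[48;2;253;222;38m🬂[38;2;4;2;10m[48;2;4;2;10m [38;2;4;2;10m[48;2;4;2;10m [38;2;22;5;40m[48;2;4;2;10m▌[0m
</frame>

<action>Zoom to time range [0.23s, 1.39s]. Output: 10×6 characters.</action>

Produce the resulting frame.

<frame>
[38;2;4;2;10m[48;2;4;2;10m [38;2;7;2;15m[48;2;4;2;10m▌[38;2;4;2;10m[48;2;4;2;10m [38;2;5;2;12m[48;2;4;2;11m▌[38;2;4;2;10m[48;2;4;2;10m [38;2;4;2;10m[48;2;4;2;10m [38;2;4;2;10m[48;2;4;2;10m [38;2;4;2;10m[48;2;9;3;18m▌[38;2;4;2;10m[48;2;4;2;10m [38;2;4;2;10m[48;2;4;2;10m [0m
[38;2;4;2;10m[48;2;4;2;10m [38;2;4;2;10m[48;2;7;2;16m▐[38;2;4;2;10m[48;2;4;2;10m [38;2;4;2;11m[48;2;5;2;12m▐[38;2;4;2;10m[48;2;4;2;10m [38;2;4;2;10m[48;2;4;2;10m [38;2;4;2;10m[48;2;4;2;10m [38;2;4;2;10m[48;2;9;3;19m▌[38;2;4;2;10m[48;2;4;2;10m [38;2;4;2;10m[48;2;4;2;10m [0m
[38;2;4;2;10m[48;2;254;247;48m🬎[38;2;6;2;14m[48;2;254;247;48m🬎[38;2;4;2;10m[48;2;254;247;48m🬎[38;2;5;2;12m[48;2;254;247;48m🬎[38;2;4;2;10m[48;2;254;247;48m🬎[38;2;4;2;10m[48;2;254;247;48m🬎[38;2;4;2;10m[48;2;254;247;48m🬎[38;2;7;2;16m[48;2;254;247;48m🬎[38;2;4;2;10m[48;2;254;247;48m🬎[38;2;4;2;10m[48;2;254;247;48m🬎[0m
[38;2;251;181;22m[48;2;4;2;10m🬂[38;2;251;181;22m[48;2;9;3;19m🬂[38;2;251;181;22m[48;2;4;2;10m🬂[38;2;251;181;22m[48;2;7;2;16m🬂[38;2;251;181;22m[48;2;4;2;10m🬂[38;2;251;181;22m[48;2;4;2;10m🬂[38;2;251;181;22m[48;2;4;2;10m🬂[38;2;251;181;22m[48;2;12;3;23m🬂[38;2;251;181;22m[48;2;4;2;10m🬂[38;2;251;181;22m[48;2;4;2;10m🬂[0m
[38;2;4;2;10m[48;2;4;2;10m [38;2;8;2;17m[48;2;51;11;72m🬨[38;2;4;2;10m[48;2;4;2;10m [38;2;12;3;23m[48;2;24;6;44m🬬[38;2;4;2;10m[48;2;4;2;10m [38;2;4;2;10m[48;2;4;2;10m [38;2;4;2;10m[48;2;4;2;10m [38;2;10;3;20m[48;2;72;17;79m🬕[38;2;4;2;10m[48;2;4;2;10m [38;2;4;2;10m[48;2;4;2;10m [0m
[38;2;4;2;10m[48;2;4;2;10m [38;2;241;194;51m[48;2;29;7;37m🬆[38;2;254;249;49m[48;2;5;2;12m🬂[38;2;250;208;36m[48;2;138;35;83m🬎[38;2;253;223;38m[48;2;29;7;52m🬎[38;2;253;223;38m[48;2;29;7;52m🬎[38;2;253;223;38m[48;2;29;7;52m🬎[38;2;244;192;44m[48;2;29;7;52m🬬[38;2;4;2;10m[48;2;4;2;10m [38;2;4;2;10m[48;2;4;2;10m [0m
</frame>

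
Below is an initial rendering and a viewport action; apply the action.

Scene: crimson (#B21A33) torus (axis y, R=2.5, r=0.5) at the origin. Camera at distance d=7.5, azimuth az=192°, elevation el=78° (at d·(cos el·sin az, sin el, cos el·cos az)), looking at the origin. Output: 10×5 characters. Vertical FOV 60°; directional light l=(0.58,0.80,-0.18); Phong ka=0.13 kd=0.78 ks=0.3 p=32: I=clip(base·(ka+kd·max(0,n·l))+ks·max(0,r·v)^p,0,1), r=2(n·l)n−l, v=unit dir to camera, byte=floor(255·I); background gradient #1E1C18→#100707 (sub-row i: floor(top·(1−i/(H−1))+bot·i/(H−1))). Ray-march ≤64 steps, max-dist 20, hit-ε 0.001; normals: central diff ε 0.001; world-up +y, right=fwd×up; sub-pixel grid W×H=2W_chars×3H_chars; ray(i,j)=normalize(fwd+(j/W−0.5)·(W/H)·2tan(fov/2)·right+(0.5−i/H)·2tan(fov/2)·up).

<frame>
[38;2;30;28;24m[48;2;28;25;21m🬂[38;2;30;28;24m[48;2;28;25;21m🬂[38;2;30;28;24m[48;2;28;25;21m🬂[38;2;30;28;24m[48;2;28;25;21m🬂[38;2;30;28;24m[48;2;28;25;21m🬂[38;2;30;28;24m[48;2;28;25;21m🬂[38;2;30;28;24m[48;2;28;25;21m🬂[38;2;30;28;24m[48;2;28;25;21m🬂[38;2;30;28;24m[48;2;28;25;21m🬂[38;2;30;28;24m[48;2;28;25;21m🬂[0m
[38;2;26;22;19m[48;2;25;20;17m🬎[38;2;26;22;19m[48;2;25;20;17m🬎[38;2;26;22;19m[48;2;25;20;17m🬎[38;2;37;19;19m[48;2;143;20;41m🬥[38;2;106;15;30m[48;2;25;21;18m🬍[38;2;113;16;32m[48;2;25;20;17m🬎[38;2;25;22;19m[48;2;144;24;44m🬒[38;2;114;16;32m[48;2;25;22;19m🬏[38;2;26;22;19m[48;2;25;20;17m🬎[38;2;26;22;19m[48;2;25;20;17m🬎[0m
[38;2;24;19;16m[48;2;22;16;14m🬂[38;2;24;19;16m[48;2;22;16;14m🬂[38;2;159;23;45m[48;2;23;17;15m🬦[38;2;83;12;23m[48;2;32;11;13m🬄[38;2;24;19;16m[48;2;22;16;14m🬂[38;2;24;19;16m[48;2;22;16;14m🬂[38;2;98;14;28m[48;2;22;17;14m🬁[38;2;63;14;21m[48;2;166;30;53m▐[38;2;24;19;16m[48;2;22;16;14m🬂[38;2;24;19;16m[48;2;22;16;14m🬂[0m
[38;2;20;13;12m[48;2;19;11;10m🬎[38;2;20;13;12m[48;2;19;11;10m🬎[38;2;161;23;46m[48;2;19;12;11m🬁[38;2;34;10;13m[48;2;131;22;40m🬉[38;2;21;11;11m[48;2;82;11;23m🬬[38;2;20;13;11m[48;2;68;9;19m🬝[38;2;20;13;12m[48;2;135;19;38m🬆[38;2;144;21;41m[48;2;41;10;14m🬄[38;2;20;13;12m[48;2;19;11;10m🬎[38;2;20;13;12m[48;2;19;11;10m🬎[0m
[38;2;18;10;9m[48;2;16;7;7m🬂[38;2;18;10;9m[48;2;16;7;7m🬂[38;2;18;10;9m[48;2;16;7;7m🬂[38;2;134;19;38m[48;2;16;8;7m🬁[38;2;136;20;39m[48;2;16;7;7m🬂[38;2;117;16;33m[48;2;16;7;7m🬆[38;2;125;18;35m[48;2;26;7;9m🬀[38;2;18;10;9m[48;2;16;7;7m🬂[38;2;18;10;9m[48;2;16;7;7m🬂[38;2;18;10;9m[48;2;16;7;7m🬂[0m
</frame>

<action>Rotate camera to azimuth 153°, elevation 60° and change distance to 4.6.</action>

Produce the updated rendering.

<frame>
[38;2;30;28;24m[48;2;28;25;21m🬂[38;2;30;28;24m[48;2;28;25;21m🬂[38;2;30;28;24m[48;2;28;25;21m🬂[38;2;29;26;22m[48;2;121;17;34m🬝[38;2;29;27;23m[48;2;139;19;39m🬎[38;2;29;27;23m[48;2;147;21;42m🬎[38;2;29;27;23m[48;2;122;17;35m🬎[38;2;30;28;24m[48;2;28;25;21m🬂[38;2;30;28;24m[48;2;28;25;21m🬂[38;2;30;28;24m[48;2;28;25;21m🬂[0m
[38;2;26;22;19m[48;2;25;20;17m🬎[38;2;25;22;19m[48;2;137;20;39m🬝[38;2;42;15;18m[48;2;120;17;34m🬟[38;2;111;15;31m[48;2;34;10;12m🬆[38;2;116;16;33m[48;2;24;16;14m🬂[38;2;131;19;37m[48;2;25;21;18m🬂[38;2;185;51;73m[48;2;62;17;22m🬂[38;2;154;22;44m[48;2;105;15;29m🬪[38;2;26;22;19m[48;2;139;19;39m🬊[38;2;26;22;19m[48;2;25;20;17m🬎[0m
[38;2;24;19;16m[48;2;22;16;14m🬂[38;2;131;18;37m[48;2;82;11;23m🬕[38;2;61;8;17m[48;2;22;8;9m🬀[38;2;24;19;16m[48;2;22;16;14m🬂[38;2;24;19;16m[48;2;22;16;14m🬂[38;2;24;19;16m[48;2;22;16;14m🬂[38;2;24;19;16m[48;2;22;16;14m🬂[38;2;101;14;29m[48;2;22;17;14m🬁[38;2;142;20;40m[48;2;105;15;30m🬬[38;2;120;17;34m[48;2;23;17;15m▌[0m
[38;2;158;22;44m[48;2;20;12;11m▐[38;2;83;11;23m[48;2;132;19;37m▐[38;2;40;5;11m[48;2;21;8;9m🬏[38;2;20;13;12m[48;2;19;11;10m🬎[38;2;20;13;12m[48;2;19;11;10m🬎[38;2;20;13;12m[48;2;19;11;10m🬎[38;2;20;13;12m[48;2;19;11;10m🬎[38;2;20;13;12m[48;2;19;11;10m🬎[38;2;98;14;28m[48;2;133;19;37m▌[38;2;134;19;38m[48;2;91;13;26m▌[0m
[38;2;18;10;9m[48;2;16;7;7m🬂[38;2;122;17;34m[48;2;155;23;45m🬁[38;2;60;8;16m[48;2;127;21;38m🬊[38;2;21;8;9m[48;2;82;11;23m🬎[38;2;17;9;8m[48;2;42;6;12m🬎[38;2;17;9;8m[48;2;40;5;11m🬎[38;2;17;9;8m[48;2;82;11;23m🬎[38;2;18;10;9m[48;2;103;14;29m🬀[38;2;120;17;34m[48;2;131;18;37m🬀[38;2;109;15;31m[48;2;17;8;8m▌[0m
</frame>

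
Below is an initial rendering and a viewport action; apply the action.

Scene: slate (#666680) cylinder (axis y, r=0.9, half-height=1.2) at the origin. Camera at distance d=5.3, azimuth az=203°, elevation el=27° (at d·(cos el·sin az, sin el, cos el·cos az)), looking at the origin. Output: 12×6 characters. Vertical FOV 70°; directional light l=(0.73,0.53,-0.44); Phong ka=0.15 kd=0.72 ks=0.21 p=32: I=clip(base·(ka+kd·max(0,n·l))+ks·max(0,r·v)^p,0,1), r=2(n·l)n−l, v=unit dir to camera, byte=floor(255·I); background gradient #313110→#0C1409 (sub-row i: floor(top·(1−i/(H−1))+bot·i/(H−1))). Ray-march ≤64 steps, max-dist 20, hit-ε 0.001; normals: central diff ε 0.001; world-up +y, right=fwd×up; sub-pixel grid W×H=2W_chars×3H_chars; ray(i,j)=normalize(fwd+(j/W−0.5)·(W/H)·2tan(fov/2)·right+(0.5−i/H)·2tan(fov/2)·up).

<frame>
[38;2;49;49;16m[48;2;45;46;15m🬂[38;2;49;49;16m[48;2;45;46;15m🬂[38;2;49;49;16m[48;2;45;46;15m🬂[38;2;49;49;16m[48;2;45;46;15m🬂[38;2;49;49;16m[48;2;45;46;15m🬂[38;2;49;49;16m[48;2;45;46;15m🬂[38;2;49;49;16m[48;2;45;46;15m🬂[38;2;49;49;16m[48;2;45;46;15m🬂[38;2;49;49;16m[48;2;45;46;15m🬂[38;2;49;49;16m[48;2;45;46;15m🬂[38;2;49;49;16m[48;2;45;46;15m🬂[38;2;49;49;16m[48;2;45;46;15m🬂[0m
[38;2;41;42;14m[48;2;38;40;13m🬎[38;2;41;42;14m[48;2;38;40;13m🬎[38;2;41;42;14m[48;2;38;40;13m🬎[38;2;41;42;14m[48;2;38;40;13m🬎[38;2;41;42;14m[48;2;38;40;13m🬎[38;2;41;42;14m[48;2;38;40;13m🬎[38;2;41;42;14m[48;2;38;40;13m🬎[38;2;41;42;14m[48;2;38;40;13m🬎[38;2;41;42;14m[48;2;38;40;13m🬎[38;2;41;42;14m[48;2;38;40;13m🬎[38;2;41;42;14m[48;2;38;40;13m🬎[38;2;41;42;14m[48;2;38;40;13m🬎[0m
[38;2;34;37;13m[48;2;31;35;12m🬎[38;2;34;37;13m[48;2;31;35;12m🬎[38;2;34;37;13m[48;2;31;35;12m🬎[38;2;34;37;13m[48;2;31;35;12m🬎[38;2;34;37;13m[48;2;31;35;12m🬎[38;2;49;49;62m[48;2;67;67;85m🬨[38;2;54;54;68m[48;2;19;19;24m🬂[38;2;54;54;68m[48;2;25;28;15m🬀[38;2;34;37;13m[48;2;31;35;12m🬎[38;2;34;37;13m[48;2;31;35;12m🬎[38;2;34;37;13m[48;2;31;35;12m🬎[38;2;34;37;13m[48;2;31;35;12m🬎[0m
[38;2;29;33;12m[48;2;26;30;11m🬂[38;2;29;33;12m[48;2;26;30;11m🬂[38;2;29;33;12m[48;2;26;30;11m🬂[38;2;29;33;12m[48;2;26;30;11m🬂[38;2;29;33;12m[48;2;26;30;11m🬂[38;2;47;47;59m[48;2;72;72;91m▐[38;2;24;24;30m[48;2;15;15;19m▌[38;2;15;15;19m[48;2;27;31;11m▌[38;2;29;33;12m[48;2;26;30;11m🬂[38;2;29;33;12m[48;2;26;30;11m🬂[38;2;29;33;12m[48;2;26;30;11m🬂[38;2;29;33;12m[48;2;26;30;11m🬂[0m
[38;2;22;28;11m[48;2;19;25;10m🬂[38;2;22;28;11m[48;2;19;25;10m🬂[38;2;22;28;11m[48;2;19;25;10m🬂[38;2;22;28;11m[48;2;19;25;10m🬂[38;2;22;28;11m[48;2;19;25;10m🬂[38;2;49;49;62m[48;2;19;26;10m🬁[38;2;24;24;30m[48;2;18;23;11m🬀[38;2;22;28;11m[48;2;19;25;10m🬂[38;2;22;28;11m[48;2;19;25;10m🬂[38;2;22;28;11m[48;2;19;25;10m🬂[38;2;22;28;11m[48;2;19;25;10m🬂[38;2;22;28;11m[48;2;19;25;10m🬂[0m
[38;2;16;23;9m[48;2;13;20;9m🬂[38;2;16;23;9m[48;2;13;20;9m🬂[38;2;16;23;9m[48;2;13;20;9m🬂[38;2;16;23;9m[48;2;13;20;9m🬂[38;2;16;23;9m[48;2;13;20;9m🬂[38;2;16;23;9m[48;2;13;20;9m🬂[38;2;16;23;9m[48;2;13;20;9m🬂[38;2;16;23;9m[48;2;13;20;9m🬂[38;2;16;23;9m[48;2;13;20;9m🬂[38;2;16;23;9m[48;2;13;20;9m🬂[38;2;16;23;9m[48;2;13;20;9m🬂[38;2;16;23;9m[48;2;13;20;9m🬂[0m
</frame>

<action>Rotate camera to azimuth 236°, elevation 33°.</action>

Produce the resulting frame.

<frame>
[38;2;49;49;16m[48;2;45;46;15m🬂[38;2;49;49;16m[48;2;45;46;15m🬂[38;2;49;49;16m[48;2;45;46;15m🬂[38;2;49;49;16m[48;2;45;46;15m🬂[38;2;49;49;16m[48;2;45;46;15m🬂[38;2;49;49;16m[48;2;45;46;15m🬂[38;2;49;49;16m[48;2;45;46;15m🬂[38;2;49;49;16m[48;2;45;46;15m🬂[38;2;49;49;16m[48;2;45;46;15m🬂[38;2;49;49;16m[48;2;45;46;15m🬂[38;2;49;49;16m[48;2;45;46;15m🬂[38;2;49;49;16m[48;2;45;46;15m🬂[0m
[38;2;41;42;14m[48;2;38;40;13m🬎[38;2;41;42;14m[48;2;38;40;13m🬎[38;2;41;42;14m[48;2;38;40;13m🬎[38;2;41;42;14m[48;2;38;40;13m🬎[38;2;41;42;14m[48;2;38;40;13m🬎[38;2;41;42;14m[48;2;38;40;13m🬎[38;2;41;42;14m[48;2;38;40;13m🬎[38;2;41;42;14m[48;2;38;40;13m🬎[38;2;41;42;14m[48;2;38;40;13m🬎[38;2;41;42;14m[48;2;38;40;13m🬎[38;2;41;42;14m[48;2;38;40;13m🬎[38;2;41;42;14m[48;2;38;40;13m🬎[0m
[38;2;34;37;13m[48;2;31;35;12m🬎[38;2;34;37;13m[48;2;31;35;12m🬎[38;2;34;37;13m[48;2;31;35;12m🬎[38;2;34;37;13m[48;2;31;35;12m🬎[38;2;34;37;13m[48;2;31;35;12m🬎[38;2;47;47;60m[48;2;15;15;19m🬝[38;2;54;54;68m[48;2;15;15;19m🬎[38;2;54;54;68m[48;2;25;28;15m🬀[38;2;34;37;13m[48;2;31;35;12m🬎[38;2;34;37;13m[48;2;31;35;12m🬎[38;2;34;37;13m[48;2;31;35;12m🬎[38;2;34;37;13m[48;2;31;35;12m🬎[0m
[38;2;29;33;12m[48;2;26;30;11m🬂[38;2;29;33;12m[48;2;26;30;11m🬂[38;2;29;33;12m[48;2;26;30;11m🬂[38;2;29;33;12m[48;2;26;30;11m🬂[38;2;29;33;12m[48;2;26;30;11m🬂[38;2;15;15;19m[48;2;52;52;66m▐[38;2;15;15;19m[48;2;15;15;19m [38;2;15;15;19m[48;2;27;31;11m▌[38;2;29;33;12m[48;2;26;30;11m🬂[38;2;29;33;12m[48;2;26;30;11m🬂[38;2;29;33;12m[48;2;26;30;11m🬂[38;2;29;33;12m[48;2;26;30;11m🬂[0m
[38;2;22;28;11m[48;2;19;25;10m🬂[38;2;22;28;11m[48;2;19;25;10m🬂[38;2;22;28;11m[48;2;19;25;10m🬂[38;2;22;28;11m[48;2;19;25;10m🬂[38;2;22;28;11m[48;2;19;25;10m🬂[38;2;19;26;10m[48;2;16;16;20m🬺[38;2;15;15;19m[48;2;19;25;10m🬂[38;2;22;28;11m[48;2;19;25;10m🬂[38;2;22;28;11m[48;2;19;25;10m🬂[38;2;22;28;11m[48;2;19;25;10m🬂[38;2;22;28;11m[48;2;19;25;10m🬂[38;2;22;28;11m[48;2;19;25;10m🬂[0m
[38;2;16;23;9m[48;2;13;20;9m🬂[38;2;16;23;9m[48;2;13;20;9m🬂[38;2;16;23;9m[48;2;13;20;9m🬂[38;2;16;23;9m[48;2;13;20;9m🬂[38;2;16;23;9m[48;2;13;20;9m🬂[38;2;16;23;9m[48;2;13;20;9m🬂[38;2;16;23;9m[48;2;13;20;9m🬂[38;2;16;23;9m[48;2;13;20;9m🬂[38;2;16;23;9m[48;2;13;20;9m🬂[38;2;16;23;9m[48;2;13;20;9m🬂[38;2;16;23;9m[48;2;13;20;9m🬂[38;2;16;23;9m[48;2;13;20;9m🬂[0m
</frame>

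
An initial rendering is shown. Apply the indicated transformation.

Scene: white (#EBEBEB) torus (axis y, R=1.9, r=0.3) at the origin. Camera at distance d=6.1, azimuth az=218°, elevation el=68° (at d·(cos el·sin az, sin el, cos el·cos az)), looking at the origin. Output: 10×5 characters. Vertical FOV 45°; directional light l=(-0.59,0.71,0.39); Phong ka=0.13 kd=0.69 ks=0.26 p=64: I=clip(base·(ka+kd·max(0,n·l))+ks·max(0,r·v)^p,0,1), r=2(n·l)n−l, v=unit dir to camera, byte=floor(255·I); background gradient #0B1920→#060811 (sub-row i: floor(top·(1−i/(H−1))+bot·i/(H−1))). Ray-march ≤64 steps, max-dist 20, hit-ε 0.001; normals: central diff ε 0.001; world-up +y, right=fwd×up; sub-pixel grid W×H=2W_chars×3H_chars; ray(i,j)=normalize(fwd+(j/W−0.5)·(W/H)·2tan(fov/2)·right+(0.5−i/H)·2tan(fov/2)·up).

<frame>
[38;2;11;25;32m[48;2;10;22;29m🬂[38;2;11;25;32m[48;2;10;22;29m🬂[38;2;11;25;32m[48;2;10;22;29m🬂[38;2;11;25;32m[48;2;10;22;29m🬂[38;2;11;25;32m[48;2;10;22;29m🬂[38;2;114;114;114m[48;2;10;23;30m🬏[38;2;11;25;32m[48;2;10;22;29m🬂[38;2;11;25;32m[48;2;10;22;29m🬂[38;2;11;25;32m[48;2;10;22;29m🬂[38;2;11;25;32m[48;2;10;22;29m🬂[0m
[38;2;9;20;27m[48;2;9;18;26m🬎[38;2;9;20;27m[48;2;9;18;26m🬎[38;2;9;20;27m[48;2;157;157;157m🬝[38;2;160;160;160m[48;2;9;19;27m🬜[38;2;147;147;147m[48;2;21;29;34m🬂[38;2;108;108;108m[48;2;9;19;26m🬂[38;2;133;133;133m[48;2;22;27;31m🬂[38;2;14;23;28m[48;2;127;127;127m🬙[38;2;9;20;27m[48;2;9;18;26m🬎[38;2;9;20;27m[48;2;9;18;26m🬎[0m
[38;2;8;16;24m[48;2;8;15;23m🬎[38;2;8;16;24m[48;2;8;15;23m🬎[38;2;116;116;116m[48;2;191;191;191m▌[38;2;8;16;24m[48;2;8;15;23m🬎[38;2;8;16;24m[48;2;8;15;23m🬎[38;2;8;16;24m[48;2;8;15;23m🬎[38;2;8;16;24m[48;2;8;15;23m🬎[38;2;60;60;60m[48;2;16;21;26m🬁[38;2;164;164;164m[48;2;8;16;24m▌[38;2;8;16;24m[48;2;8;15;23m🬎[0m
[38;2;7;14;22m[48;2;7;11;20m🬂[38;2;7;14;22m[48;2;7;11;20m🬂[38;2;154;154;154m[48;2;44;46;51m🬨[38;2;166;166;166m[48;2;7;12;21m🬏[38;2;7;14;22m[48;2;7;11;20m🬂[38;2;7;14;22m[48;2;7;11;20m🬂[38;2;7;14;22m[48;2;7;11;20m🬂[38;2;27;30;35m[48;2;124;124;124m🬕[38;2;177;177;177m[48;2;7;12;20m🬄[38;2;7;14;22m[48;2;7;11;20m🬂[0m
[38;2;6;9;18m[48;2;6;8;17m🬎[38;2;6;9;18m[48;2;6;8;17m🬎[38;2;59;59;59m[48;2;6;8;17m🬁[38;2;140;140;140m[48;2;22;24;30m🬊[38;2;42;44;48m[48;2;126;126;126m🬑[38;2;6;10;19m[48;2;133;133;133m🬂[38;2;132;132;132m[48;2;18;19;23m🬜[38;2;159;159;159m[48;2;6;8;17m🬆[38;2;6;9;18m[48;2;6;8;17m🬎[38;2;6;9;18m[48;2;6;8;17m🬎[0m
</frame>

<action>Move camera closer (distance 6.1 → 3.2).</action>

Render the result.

<frame>
[38;2;10;23;30m[48;2;149;149;149m🬝[38;2;11;25;32m[48;2;160;160;160m🬀[38;2;161;161;161m[48;2;90;90;90m🬝[38;2;137;137;137m[48;2;30;38;43m🬆[38;2;105;105;105m[48;2;15;24;29m🬂[38;2;72;72;72m[48;2;10;22;29m🬂[38;2;68;68;68m[48;2;20;26;29m🬂[38;2;93;93;93m[48;2;26;29;31m🬂[38;2;130;130;130m[48;2;47;47;47m🬊[38;2;126;126;126m[48;2;10;24;31m🬱[0m
[38;2;164;164;164m[48;2;202;202;202m🬆[38;2;162;162;162m[48;2;9;19;26m🬕[38;2;9;20;27m[48;2;9;18;26m🬎[38;2;9;20;27m[48;2;9;18;26m🬎[38;2;9;20;27m[48;2;9;18;26m🬎[38;2;9;20;27m[48;2;9;18;26m🬎[38;2;9;20;27m[48;2;9;18;26m🬎[38;2;9;20;27m[48;2;9;18;26m🬎[38;2;30;30;30m[48;2;9;19;26m🬁[38;2;93;93;93m[48;2;33;33;33m🬁[0m
[38;2;187;187;187m[48;2;136;136;136m🬕[38;2;8;16;24m[48;2;8;15;23m🬎[38;2;8;16;24m[48;2;8;15;23m🬎[38;2;8;16;24m[48;2;8;15;23m🬎[38;2;8;16;24m[48;2;8;15;23m🬎[38;2;8;16;24m[48;2;8;15;23m🬎[38;2;8;16;24m[48;2;8;15;23m🬎[38;2;8;16;24m[48;2;8;15;23m🬎[38;2;8;16;24m[48;2;8;15;23m🬎[38;2;30;30;30m[48;2;8;16;24m▐[0m
[38;2;170;170;170m[48;2;7;13;21m🬲[38;2;7;14;22m[48;2;7;11;20m🬂[38;2;7;14;22m[48;2;7;11;20m🬂[38;2;7;14;22m[48;2;7;11;20m🬂[38;2;7;14;22m[48;2;7;11;20m🬂[38;2;7;14;22m[48;2;7;11;20m🬂[38;2;7;14;22m[48;2;7;11;20m🬂[38;2;7;14;22m[48;2;7;11;20m🬂[38;2;7;14;22m[48;2;7;11;20m🬂[38;2;7;12;21m[48;2;30;30;30m🬝[0m
[38;2;173;173;173m[48;2;159;159;159m🬲[38;2;141;141;141m[48;2;6;9;18m🬏[38;2;6;9;18m[48;2;6;8;17m🬎[38;2;6;9;18m[48;2;6;8;17m🬎[38;2;6;9;18m[48;2;6;8;17m🬎[38;2;6;9;18m[48;2;6;8;17m🬎[38;2;6;9;18m[48;2;6;8;17m🬎[38;2;6;9;18m[48;2;6;8;17m🬎[38;2;6;9;18m[48;2;6;8;17m🬎[38;2;6;9;18m[48;2;34;34;34m🬄[0m
</frame>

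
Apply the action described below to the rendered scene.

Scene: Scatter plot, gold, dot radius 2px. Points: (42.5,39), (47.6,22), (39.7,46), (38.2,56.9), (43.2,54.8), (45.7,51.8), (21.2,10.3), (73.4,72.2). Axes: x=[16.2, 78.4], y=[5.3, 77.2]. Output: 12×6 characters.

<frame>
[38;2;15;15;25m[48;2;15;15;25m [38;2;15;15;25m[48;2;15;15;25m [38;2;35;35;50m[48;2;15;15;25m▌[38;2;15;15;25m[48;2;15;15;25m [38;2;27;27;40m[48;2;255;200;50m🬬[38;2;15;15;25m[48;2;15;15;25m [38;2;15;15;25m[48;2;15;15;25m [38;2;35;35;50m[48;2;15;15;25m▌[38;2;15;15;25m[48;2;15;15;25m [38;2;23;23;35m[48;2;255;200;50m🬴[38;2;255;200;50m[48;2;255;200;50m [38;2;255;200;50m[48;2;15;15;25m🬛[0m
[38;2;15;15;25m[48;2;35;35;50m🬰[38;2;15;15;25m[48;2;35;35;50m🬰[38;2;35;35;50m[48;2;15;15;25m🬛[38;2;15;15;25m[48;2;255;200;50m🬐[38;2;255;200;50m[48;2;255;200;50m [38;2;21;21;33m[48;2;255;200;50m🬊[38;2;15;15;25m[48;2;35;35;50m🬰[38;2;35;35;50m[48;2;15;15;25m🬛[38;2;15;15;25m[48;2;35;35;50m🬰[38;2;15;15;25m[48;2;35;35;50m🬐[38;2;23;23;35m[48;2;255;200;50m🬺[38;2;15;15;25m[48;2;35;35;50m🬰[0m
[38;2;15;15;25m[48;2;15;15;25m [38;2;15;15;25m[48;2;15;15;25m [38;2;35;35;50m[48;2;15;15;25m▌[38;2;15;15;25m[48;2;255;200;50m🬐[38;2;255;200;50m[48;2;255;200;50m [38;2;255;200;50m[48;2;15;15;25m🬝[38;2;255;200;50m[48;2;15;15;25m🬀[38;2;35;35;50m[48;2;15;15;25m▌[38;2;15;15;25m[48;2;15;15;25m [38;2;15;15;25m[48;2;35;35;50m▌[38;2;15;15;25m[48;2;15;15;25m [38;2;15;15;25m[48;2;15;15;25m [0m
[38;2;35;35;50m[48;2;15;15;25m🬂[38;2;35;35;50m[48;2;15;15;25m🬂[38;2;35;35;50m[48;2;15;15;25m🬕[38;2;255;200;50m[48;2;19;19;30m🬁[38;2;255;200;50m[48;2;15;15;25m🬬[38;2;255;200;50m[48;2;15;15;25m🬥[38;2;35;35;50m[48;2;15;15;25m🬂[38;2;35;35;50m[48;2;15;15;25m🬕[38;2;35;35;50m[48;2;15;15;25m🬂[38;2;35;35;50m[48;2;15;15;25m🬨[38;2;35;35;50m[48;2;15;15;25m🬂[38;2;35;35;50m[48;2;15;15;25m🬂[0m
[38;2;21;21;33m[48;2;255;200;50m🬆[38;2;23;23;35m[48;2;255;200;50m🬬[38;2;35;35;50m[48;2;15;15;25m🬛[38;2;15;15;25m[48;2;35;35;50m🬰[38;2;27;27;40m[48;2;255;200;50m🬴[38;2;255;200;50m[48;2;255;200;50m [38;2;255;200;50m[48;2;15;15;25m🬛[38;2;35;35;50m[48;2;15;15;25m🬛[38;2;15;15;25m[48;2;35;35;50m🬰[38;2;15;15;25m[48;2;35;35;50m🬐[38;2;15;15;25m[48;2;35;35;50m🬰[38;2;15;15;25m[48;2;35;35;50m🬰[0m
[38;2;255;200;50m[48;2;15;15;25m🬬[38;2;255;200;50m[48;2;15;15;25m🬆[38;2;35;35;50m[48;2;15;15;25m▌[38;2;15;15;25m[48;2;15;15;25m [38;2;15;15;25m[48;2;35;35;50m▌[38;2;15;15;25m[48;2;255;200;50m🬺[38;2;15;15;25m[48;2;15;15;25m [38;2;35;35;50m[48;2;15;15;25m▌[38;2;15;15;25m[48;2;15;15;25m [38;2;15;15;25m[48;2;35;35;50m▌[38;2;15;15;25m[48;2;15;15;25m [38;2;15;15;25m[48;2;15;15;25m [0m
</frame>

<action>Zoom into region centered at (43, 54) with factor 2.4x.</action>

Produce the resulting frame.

<frame>
[38;2;15;15;25m[48;2;15;15;25m [38;2;15;15;25m[48;2;15;15;25m [38;2;35;35;50m[48;2;15;15;25m▌[38;2;15;15;25m[48;2;15;15;25m [38;2;15;15;25m[48;2;35;35;50m▌[38;2;15;15;25m[48;2;15;15;25m [38;2;15;15;25m[48;2;15;15;25m [38;2;35;35;50m[48;2;15;15;25m▌[38;2;15;15;25m[48;2;15;15;25m [38;2;15;15;25m[48;2;35;35;50m▌[38;2;15;15;25m[48;2;15;15;25m [38;2;15;15;25m[48;2;15;15;25m [0m
[38;2;15;15;25m[48;2;35;35;50m🬰[38;2;15;15;25m[48;2;35;35;50m🬰[38;2;35;35;50m[48;2;15;15;25m🬛[38;2;21;21;33m[48;2;255;200;50m🬆[38;2;31;31;45m[48;2;255;200;50m🬬[38;2;15;15;25m[48;2;35;35;50m🬰[38;2;15;15;25m[48;2;35;35;50m🬰[38;2;35;35;50m[48;2;15;15;25m🬛[38;2;15;15;25m[48;2;35;35;50m🬰[38;2;15;15;25m[48;2;35;35;50m🬐[38;2;15;15;25m[48;2;35;35;50m🬰[38;2;15;15;25m[48;2;35;35;50m🬰[0m
[38;2;15;15;25m[48;2;15;15;25m [38;2;15;15;25m[48;2;15;15;25m [38;2;255;200;50m[48;2;27;27;40m🬁[38;2;255;200;50m[48;2;15;15;25m🬬[38;2;255;200;50m[48;2;25;25;37m🬥[38;2;15;15;25m[48;2;255;200;50m🬀[38;2;15;15;25m[48;2;255;200;50m🬂[38;2;23;23;35m[48;2;255;200;50m🬬[38;2;15;15;25m[48;2;15;15;25m [38;2;15;15;25m[48;2;35;35;50m▌[38;2;15;15;25m[48;2;15;15;25m [38;2;15;15;25m[48;2;15;15;25m [0m
[38;2;35;35;50m[48;2;15;15;25m🬂[38;2;35;35;50m[48;2;15;15;25m🬂[38;2;35;35;50m[48;2;15;15;25m🬕[38;2;35;35;50m[48;2;15;15;25m🬂[38;2;31;31;45m[48;2;255;200;50m🬬[38;2;255;200;50m[48;2;15;15;25m🬊[38;2;255;200;50m[48;2;15;15;25m🬬[38;2;255;200;50m[48;2;21;21;33m🬆[38;2;35;35;50m[48;2;15;15;25m🬂[38;2;35;35;50m[48;2;15;15;25m🬨[38;2;35;35;50m[48;2;15;15;25m🬂[38;2;35;35;50m[48;2;15;15;25m🬂[0m
[38;2;15;15;25m[48;2;35;35;50m🬰[38;2;15;15;25m[48;2;35;35;50m🬰[38;2;35;35;50m[48;2;15;15;25m🬛[38;2;15;15;25m[48;2;255;200;50m🬐[38;2;255;200;50m[48;2;255;200;50m [38;2;19;19;30m[48;2;255;200;50m🬸[38;2;15;15;25m[48;2;35;35;50m🬰[38;2;35;35;50m[48;2;15;15;25m🬛[38;2;15;15;25m[48;2;35;35;50m🬰[38;2;15;15;25m[48;2;35;35;50m🬐[38;2;15;15;25m[48;2;35;35;50m🬰[38;2;15;15;25m[48;2;35;35;50m🬰[0m
[38;2;15;15;25m[48;2;15;15;25m [38;2;15;15;25m[48;2;15;15;25m [38;2;35;35;50m[48;2;15;15;25m▌[38;2;15;15;25m[48;2;15;15;25m [38;2;255;200;50m[48;2;25;25;37m🬟[38;2;15;15;25m[48;2;255;200;50m🬀[38;2;15;15;25m[48;2;255;200;50m🬊[38;2;35;35;50m[48;2;15;15;25m▌[38;2;15;15;25m[48;2;15;15;25m [38;2;15;15;25m[48;2;35;35;50m▌[38;2;15;15;25m[48;2;15;15;25m [38;2;15;15;25m[48;2;15;15;25m [0m
</frame>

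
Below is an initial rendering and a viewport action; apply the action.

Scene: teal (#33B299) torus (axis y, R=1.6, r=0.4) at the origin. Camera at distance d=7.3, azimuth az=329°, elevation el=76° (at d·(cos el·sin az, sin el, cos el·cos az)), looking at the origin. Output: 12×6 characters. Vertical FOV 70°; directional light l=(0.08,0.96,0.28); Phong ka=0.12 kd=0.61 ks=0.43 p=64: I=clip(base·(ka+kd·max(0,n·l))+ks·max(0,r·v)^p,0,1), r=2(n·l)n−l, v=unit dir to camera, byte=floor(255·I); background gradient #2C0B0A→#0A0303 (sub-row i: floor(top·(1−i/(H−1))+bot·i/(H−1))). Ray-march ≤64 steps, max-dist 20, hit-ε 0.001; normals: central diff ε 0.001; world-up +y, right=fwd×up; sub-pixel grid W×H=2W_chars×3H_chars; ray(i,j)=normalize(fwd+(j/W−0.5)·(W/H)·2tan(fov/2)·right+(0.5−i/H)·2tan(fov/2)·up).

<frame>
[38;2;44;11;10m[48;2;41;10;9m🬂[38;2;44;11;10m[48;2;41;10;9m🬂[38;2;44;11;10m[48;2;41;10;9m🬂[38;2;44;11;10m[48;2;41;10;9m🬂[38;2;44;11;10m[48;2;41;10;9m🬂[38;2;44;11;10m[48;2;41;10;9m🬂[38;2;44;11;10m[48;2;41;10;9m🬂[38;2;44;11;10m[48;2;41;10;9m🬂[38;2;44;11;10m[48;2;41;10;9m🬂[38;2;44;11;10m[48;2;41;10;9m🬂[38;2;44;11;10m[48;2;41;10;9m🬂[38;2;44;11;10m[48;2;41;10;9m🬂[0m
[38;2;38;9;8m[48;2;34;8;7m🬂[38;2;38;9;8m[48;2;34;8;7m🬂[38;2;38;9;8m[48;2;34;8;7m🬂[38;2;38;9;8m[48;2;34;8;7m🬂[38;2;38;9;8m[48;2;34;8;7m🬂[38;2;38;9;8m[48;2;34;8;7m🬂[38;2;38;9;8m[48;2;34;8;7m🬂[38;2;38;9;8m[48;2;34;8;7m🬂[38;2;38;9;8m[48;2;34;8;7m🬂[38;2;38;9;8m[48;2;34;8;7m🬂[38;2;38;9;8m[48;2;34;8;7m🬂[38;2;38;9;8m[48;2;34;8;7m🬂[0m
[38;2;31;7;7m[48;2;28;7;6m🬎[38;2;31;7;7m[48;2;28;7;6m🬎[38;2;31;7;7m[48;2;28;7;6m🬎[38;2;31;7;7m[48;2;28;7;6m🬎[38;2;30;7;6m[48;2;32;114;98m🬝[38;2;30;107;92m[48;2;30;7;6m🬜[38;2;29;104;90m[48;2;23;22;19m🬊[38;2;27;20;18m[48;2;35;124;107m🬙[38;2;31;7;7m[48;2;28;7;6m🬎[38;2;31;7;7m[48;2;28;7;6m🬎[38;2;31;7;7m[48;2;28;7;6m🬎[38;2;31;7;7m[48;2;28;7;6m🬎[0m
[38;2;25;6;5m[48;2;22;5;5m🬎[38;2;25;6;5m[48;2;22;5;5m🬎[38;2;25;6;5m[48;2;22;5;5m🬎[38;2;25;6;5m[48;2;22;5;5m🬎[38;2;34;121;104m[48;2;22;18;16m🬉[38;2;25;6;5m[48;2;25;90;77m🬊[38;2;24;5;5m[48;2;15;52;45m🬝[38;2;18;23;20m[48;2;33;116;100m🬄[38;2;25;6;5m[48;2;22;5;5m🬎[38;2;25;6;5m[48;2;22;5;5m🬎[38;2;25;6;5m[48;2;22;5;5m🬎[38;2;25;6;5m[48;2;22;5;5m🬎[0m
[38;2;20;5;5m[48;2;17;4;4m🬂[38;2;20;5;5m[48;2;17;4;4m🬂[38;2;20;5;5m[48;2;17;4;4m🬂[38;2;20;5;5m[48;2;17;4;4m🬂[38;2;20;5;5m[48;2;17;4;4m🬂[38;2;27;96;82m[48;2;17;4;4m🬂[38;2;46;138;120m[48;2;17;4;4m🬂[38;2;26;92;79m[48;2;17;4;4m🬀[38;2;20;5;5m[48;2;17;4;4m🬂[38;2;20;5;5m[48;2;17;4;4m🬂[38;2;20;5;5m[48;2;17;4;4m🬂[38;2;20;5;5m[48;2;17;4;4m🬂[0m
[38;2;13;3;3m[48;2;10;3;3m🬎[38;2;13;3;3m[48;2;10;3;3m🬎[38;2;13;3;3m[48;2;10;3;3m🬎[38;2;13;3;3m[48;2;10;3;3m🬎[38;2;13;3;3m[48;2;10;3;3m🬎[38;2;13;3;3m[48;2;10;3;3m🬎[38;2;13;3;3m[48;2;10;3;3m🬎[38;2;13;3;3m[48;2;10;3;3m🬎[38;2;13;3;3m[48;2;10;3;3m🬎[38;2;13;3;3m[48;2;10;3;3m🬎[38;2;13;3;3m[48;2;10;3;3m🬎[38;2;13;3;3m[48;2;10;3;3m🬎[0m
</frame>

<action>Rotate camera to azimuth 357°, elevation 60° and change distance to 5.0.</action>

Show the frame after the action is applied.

<frame>
[38;2;44;11;10m[48;2;41;10;9m🬂[38;2;44;11;10m[48;2;41;10;9m🬂[38;2;44;11;10m[48;2;41;10;9m🬂[38;2;44;11;10m[48;2;41;10;9m🬂[38;2;44;11;10m[48;2;41;10;9m🬂[38;2;44;11;10m[48;2;41;10;9m🬂[38;2;44;11;10m[48;2;41;10;9m🬂[38;2;44;11;10m[48;2;41;10;9m🬂[38;2;44;11;10m[48;2;41;10;9m🬂[38;2;44;11;10m[48;2;41;10;9m🬂[38;2;44;11;10m[48;2;41;10;9m🬂[38;2;44;11;10m[48;2;41;10;9m🬂[0m
[38;2;38;9;8m[48;2;34;8;7m🬂[38;2;38;9;8m[48;2;34;8;7m🬂[38;2;38;9;8m[48;2;34;8;7m🬂[38;2;38;9;8m[48;2;34;8;7m🬂[38;2;38;9;8m[48;2;34;8;7m🬂[38;2;38;9;8m[48;2;34;8;7m🬂[38;2;23;82;70m[48;2;36;8;7m🬏[38;2;38;9;8m[48;2;34;8;7m🬂[38;2;38;9;8m[48;2;34;8;7m🬂[38;2;38;9;8m[48;2;34;8;7m🬂[38;2;38;9;8m[48;2;34;8;7m🬂[38;2;38;9;8m[48;2;34;8;7m🬂[0m
[38;2;31;7;7m[48;2;28;7;6m🬎[38;2;31;7;7m[48;2;28;7;6m🬎[38;2;31;7;7m[48;2;28;7;6m🬎[38;2;31;7;7m[48;2;28;7;6m🬎[38;2;32;8;7m[48;2;31;111;95m🬀[38;2;31;110;94m[48;2;28;7;6m🬆[38;2;32;114;98m[48;2;29;7;6m🬂[38;2;33;118;101m[48;2;21;44;38m🬊[38;2;34;120;103m[48;2;30;7;6m🬓[38;2;31;7;7m[48;2;28;7;6m🬎[38;2;31;7;7m[48;2;28;7;6m🬎[38;2;31;7;7m[48;2;28;7;6m🬎[0m
[38;2;25;6;5m[48;2;22;5;5m🬎[38;2;25;6;5m[48;2;22;5;5m🬎[38;2;25;6;5m[48;2;22;5;5m🬎[38;2;28;101;87m[48;2;24;5;5m▐[38;2;25;6;5m[48;2;33;116;99m🬉[38;2;25;6;5m[48;2;22;5;5m🬎[38;2;25;6;5m[48;2;22;5;5m🬎[38;2;24;5;5m[48;2;26;91;78m🬝[38;2;34;119;102m[48;2;30;107;91m🬜[38;2;25;6;5m[48;2;22;5;5m🬎[38;2;25;6;5m[48;2;22;5;5m🬎[38;2;25;6;5m[48;2;22;5;5m🬎[0m
[38;2;20;5;5m[48;2;17;4;4m🬂[38;2;20;5;5m[48;2;17;4;4m🬂[38;2;20;5;5m[48;2;17;4;4m🬂[38;2;20;5;5m[48;2;17;4;4m🬂[38;2;34;120;103m[48;2;16;4;4m🬊[38;2;23;82;70m[48;2;34;119;102m🬑[38;2;15;55;47m[48;2;36;123;105m🬂[38;2;35;118;102m[48;2;16;4;4m🬝[38;2;35;125;107m[48;2;17;4;4m🬀[38;2;20;5;5m[48;2;17;4;4m🬂[38;2;20;5;5m[48;2;17;4;4m🬂[38;2;20;5;5m[48;2;17;4;4m🬂[0m
[38;2;13;3;3m[48;2;10;3;3m🬎[38;2;13;3;3m[48;2;10;3;3m🬎[38;2;13;3;3m[48;2;10;3;3m🬎[38;2;13;3;3m[48;2;10;3;3m🬎[38;2;13;3;3m[48;2;10;3;3m🬎[38;2;13;3;3m[48;2;10;3;3m🬎[38;2;13;3;3m[48;2;10;3;3m🬎[38;2;13;3;3m[48;2;10;3;3m🬎[38;2;13;3;3m[48;2;10;3;3m🬎[38;2;13;3;3m[48;2;10;3;3m🬎[38;2;13;3;3m[48;2;10;3;3m🬎[38;2;13;3;3m[48;2;10;3;3m🬎[0m
</frame>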